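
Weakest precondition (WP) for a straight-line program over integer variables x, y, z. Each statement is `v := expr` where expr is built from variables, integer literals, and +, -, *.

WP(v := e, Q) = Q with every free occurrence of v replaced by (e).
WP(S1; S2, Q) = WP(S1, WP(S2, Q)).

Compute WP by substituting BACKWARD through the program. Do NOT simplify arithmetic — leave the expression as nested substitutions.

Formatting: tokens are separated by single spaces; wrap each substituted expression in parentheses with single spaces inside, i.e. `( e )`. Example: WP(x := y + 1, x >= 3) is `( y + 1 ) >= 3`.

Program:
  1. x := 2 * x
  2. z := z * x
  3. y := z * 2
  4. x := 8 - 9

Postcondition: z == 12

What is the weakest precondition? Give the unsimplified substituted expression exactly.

post: z == 12
stmt 4: x := 8 - 9  -- replace 0 occurrence(s) of x with (8 - 9)
  => z == 12
stmt 3: y := z * 2  -- replace 0 occurrence(s) of y with (z * 2)
  => z == 12
stmt 2: z := z * x  -- replace 1 occurrence(s) of z with (z * x)
  => ( z * x ) == 12
stmt 1: x := 2 * x  -- replace 1 occurrence(s) of x with (2 * x)
  => ( z * ( 2 * x ) ) == 12

Answer: ( z * ( 2 * x ) ) == 12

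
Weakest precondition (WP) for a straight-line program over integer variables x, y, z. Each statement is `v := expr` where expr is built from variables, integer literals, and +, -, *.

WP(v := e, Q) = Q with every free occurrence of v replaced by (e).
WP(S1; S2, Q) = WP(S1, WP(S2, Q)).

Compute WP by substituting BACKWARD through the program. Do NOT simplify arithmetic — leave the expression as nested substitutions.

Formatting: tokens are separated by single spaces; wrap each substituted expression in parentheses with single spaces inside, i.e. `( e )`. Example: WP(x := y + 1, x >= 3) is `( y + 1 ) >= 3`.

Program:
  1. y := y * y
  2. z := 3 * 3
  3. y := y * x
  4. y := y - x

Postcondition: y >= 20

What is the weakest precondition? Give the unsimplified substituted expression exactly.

Answer: ( ( ( y * y ) * x ) - x ) >= 20

Derivation:
post: y >= 20
stmt 4: y := y - x  -- replace 1 occurrence(s) of y with (y - x)
  => ( y - x ) >= 20
stmt 3: y := y * x  -- replace 1 occurrence(s) of y with (y * x)
  => ( ( y * x ) - x ) >= 20
stmt 2: z := 3 * 3  -- replace 0 occurrence(s) of z with (3 * 3)
  => ( ( y * x ) - x ) >= 20
stmt 1: y := y * y  -- replace 1 occurrence(s) of y with (y * y)
  => ( ( ( y * y ) * x ) - x ) >= 20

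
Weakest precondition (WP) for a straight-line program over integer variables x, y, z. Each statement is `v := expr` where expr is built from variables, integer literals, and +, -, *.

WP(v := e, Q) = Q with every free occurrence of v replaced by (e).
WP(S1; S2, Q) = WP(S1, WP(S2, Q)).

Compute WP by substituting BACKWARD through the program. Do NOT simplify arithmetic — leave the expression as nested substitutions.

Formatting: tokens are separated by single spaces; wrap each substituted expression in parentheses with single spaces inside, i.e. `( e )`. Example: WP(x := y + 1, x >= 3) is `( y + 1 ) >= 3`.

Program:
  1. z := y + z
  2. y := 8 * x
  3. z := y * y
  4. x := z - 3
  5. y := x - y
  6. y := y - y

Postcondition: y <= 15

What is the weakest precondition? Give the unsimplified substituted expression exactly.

Answer: ( ( ( ( ( 8 * x ) * ( 8 * x ) ) - 3 ) - ( 8 * x ) ) - ( ( ( ( 8 * x ) * ( 8 * x ) ) - 3 ) - ( 8 * x ) ) ) <= 15

Derivation:
post: y <= 15
stmt 6: y := y - y  -- replace 1 occurrence(s) of y with (y - y)
  => ( y - y ) <= 15
stmt 5: y := x - y  -- replace 2 occurrence(s) of y with (x - y)
  => ( ( x - y ) - ( x - y ) ) <= 15
stmt 4: x := z - 3  -- replace 2 occurrence(s) of x with (z - 3)
  => ( ( ( z - 3 ) - y ) - ( ( z - 3 ) - y ) ) <= 15
stmt 3: z := y * y  -- replace 2 occurrence(s) of z with (y * y)
  => ( ( ( ( y * y ) - 3 ) - y ) - ( ( ( y * y ) - 3 ) - y ) ) <= 15
stmt 2: y := 8 * x  -- replace 6 occurrence(s) of y with (8 * x)
  => ( ( ( ( ( 8 * x ) * ( 8 * x ) ) - 3 ) - ( 8 * x ) ) - ( ( ( ( 8 * x ) * ( 8 * x ) ) - 3 ) - ( 8 * x ) ) ) <= 15
stmt 1: z := y + z  -- replace 0 occurrence(s) of z with (y + z)
  => ( ( ( ( ( 8 * x ) * ( 8 * x ) ) - 3 ) - ( 8 * x ) ) - ( ( ( ( 8 * x ) * ( 8 * x ) ) - 3 ) - ( 8 * x ) ) ) <= 15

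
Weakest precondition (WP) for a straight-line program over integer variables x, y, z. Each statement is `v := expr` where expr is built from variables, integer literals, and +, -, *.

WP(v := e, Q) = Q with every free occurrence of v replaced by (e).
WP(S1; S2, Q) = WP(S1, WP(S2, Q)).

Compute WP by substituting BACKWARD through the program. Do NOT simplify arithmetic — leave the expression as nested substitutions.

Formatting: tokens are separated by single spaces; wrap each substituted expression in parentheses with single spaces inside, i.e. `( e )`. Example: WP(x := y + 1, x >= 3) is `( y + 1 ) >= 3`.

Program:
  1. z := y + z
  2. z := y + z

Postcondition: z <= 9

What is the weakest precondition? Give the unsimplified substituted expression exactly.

post: z <= 9
stmt 2: z := y + z  -- replace 1 occurrence(s) of z with (y + z)
  => ( y + z ) <= 9
stmt 1: z := y + z  -- replace 1 occurrence(s) of z with (y + z)
  => ( y + ( y + z ) ) <= 9

Answer: ( y + ( y + z ) ) <= 9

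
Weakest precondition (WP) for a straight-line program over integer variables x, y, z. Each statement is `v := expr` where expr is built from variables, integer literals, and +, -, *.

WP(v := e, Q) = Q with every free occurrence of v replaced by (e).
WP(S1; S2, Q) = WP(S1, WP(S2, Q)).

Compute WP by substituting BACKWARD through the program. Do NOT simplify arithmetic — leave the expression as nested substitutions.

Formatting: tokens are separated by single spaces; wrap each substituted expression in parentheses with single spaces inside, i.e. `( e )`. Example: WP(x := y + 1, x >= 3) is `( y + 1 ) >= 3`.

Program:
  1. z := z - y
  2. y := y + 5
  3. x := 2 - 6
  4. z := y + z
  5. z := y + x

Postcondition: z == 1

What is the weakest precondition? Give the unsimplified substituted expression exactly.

Answer: ( ( y + 5 ) + ( 2 - 6 ) ) == 1

Derivation:
post: z == 1
stmt 5: z := y + x  -- replace 1 occurrence(s) of z with (y + x)
  => ( y + x ) == 1
stmt 4: z := y + z  -- replace 0 occurrence(s) of z with (y + z)
  => ( y + x ) == 1
stmt 3: x := 2 - 6  -- replace 1 occurrence(s) of x with (2 - 6)
  => ( y + ( 2 - 6 ) ) == 1
stmt 2: y := y + 5  -- replace 1 occurrence(s) of y with (y + 5)
  => ( ( y + 5 ) + ( 2 - 6 ) ) == 1
stmt 1: z := z - y  -- replace 0 occurrence(s) of z with (z - y)
  => ( ( y + 5 ) + ( 2 - 6 ) ) == 1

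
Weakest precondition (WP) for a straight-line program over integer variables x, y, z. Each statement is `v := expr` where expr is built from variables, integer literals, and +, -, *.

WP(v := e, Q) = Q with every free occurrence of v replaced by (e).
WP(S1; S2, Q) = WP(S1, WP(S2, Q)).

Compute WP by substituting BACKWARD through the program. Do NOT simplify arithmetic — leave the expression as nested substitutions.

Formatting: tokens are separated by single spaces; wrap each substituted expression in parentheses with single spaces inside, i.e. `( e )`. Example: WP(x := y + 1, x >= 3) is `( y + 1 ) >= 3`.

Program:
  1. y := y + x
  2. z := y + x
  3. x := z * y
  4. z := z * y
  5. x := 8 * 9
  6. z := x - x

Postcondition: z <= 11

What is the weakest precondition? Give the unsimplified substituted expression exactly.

post: z <= 11
stmt 6: z := x - x  -- replace 1 occurrence(s) of z with (x - x)
  => ( x - x ) <= 11
stmt 5: x := 8 * 9  -- replace 2 occurrence(s) of x with (8 * 9)
  => ( ( 8 * 9 ) - ( 8 * 9 ) ) <= 11
stmt 4: z := z * y  -- replace 0 occurrence(s) of z with (z * y)
  => ( ( 8 * 9 ) - ( 8 * 9 ) ) <= 11
stmt 3: x := z * y  -- replace 0 occurrence(s) of x with (z * y)
  => ( ( 8 * 9 ) - ( 8 * 9 ) ) <= 11
stmt 2: z := y + x  -- replace 0 occurrence(s) of z with (y + x)
  => ( ( 8 * 9 ) - ( 8 * 9 ) ) <= 11
stmt 1: y := y + x  -- replace 0 occurrence(s) of y with (y + x)
  => ( ( 8 * 9 ) - ( 8 * 9 ) ) <= 11

Answer: ( ( 8 * 9 ) - ( 8 * 9 ) ) <= 11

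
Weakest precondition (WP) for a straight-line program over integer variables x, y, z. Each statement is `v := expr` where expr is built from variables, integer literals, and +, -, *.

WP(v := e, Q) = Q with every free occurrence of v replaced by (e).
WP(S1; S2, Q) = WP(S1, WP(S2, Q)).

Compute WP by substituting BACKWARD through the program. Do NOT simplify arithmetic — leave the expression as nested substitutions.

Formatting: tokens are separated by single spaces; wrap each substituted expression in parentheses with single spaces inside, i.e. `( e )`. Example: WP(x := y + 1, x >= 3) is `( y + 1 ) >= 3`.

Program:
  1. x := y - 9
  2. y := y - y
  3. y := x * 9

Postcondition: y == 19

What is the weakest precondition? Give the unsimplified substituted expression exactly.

Answer: ( ( y - 9 ) * 9 ) == 19

Derivation:
post: y == 19
stmt 3: y := x * 9  -- replace 1 occurrence(s) of y with (x * 9)
  => ( x * 9 ) == 19
stmt 2: y := y - y  -- replace 0 occurrence(s) of y with (y - y)
  => ( x * 9 ) == 19
stmt 1: x := y - 9  -- replace 1 occurrence(s) of x with (y - 9)
  => ( ( y - 9 ) * 9 ) == 19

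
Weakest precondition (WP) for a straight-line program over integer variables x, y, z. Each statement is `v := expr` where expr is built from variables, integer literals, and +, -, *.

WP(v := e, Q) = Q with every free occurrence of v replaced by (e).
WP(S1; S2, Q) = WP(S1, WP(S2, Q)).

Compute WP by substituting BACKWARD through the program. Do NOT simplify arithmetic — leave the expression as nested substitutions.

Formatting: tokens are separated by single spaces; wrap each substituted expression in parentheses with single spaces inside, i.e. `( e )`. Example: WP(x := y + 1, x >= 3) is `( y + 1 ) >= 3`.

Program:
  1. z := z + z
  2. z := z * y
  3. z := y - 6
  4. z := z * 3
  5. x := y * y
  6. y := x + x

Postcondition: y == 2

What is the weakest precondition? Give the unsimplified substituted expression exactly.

post: y == 2
stmt 6: y := x + x  -- replace 1 occurrence(s) of y with (x + x)
  => ( x + x ) == 2
stmt 5: x := y * y  -- replace 2 occurrence(s) of x with (y * y)
  => ( ( y * y ) + ( y * y ) ) == 2
stmt 4: z := z * 3  -- replace 0 occurrence(s) of z with (z * 3)
  => ( ( y * y ) + ( y * y ) ) == 2
stmt 3: z := y - 6  -- replace 0 occurrence(s) of z with (y - 6)
  => ( ( y * y ) + ( y * y ) ) == 2
stmt 2: z := z * y  -- replace 0 occurrence(s) of z with (z * y)
  => ( ( y * y ) + ( y * y ) ) == 2
stmt 1: z := z + z  -- replace 0 occurrence(s) of z with (z + z)
  => ( ( y * y ) + ( y * y ) ) == 2

Answer: ( ( y * y ) + ( y * y ) ) == 2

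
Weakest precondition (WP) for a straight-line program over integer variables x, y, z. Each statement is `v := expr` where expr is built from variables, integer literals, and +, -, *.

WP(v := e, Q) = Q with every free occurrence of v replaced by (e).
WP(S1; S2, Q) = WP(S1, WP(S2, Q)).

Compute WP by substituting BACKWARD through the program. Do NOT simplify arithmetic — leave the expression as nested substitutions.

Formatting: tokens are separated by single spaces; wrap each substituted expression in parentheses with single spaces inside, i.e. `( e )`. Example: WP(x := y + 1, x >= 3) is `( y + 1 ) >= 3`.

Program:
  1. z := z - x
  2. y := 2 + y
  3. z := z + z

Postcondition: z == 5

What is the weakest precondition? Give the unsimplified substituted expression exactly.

Answer: ( ( z - x ) + ( z - x ) ) == 5

Derivation:
post: z == 5
stmt 3: z := z + z  -- replace 1 occurrence(s) of z with (z + z)
  => ( z + z ) == 5
stmt 2: y := 2 + y  -- replace 0 occurrence(s) of y with (2 + y)
  => ( z + z ) == 5
stmt 1: z := z - x  -- replace 2 occurrence(s) of z with (z - x)
  => ( ( z - x ) + ( z - x ) ) == 5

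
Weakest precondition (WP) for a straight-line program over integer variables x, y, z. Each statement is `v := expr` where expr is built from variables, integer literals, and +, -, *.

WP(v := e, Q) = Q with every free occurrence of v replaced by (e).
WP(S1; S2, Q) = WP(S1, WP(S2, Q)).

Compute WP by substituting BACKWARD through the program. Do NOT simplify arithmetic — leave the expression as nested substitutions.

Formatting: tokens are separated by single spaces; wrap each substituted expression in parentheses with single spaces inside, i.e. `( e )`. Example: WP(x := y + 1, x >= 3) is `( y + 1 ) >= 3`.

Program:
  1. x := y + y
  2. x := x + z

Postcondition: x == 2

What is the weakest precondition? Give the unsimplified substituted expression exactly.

post: x == 2
stmt 2: x := x + z  -- replace 1 occurrence(s) of x with (x + z)
  => ( x + z ) == 2
stmt 1: x := y + y  -- replace 1 occurrence(s) of x with (y + y)
  => ( ( y + y ) + z ) == 2

Answer: ( ( y + y ) + z ) == 2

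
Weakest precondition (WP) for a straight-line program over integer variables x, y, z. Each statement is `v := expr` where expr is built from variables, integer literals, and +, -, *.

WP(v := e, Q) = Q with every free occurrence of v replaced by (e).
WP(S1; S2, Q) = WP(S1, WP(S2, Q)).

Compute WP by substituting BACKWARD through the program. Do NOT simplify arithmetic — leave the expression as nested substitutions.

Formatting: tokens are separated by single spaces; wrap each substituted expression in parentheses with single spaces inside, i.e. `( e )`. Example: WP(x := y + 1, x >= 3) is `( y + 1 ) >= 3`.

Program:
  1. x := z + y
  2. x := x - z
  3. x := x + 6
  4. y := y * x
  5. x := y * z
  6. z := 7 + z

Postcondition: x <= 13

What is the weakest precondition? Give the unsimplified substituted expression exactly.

Answer: ( ( y * ( ( ( z + y ) - z ) + 6 ) ) * z ) <= 13

Derivation:
post: x <= 13
stmt 6: z := 7 + z  -- replace 0 occurrence(s) of z with (7 + z)
  => x <= 13
stmt 5: x := y * z  -- replace 1 occurrence(s) of x with (y * z)
  => ( y * z ) <= 13
stmt 4: y := y * x  -- replace 1 occurrence(s) of y with (y * x)
  => ( ( y * x ) * z ) <= 13
stmt 3: x := x + 6  -- replace 1 occurrence(s) of x with (x + 6)
  => ( ( y * ( x + 6 ) ) * z ) <= 13
stmt 2: x := x - z  -- replace 1 occurrence(s) of x with (x - z)
  => ( ( y * ( ( x - z ) + 6 ) ) * z ) <= 13
stmt 1: x := z + y  -- replace 1 occurrence(s) of x with (z + y)
  => ( ( y * ( ( ( z + y ) - z ) + 6 ) ) * z ) <= 13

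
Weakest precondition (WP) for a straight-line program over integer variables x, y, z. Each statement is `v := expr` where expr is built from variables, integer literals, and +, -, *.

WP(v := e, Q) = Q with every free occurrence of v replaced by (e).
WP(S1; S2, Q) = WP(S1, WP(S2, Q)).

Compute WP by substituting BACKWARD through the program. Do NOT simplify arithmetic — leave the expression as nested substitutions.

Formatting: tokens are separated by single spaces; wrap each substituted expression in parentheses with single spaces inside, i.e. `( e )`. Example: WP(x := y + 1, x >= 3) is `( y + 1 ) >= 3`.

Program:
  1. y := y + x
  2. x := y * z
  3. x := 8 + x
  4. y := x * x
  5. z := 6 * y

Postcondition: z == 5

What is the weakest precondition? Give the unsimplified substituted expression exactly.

post: z == 5
stmt 5: z := 6 * y  -- replace 1 occurrence(s) of z with (6 * y)
  => ( 6 * y ) == 5
stmt 4: y := x * x  -- replace 1 occurrence(s) of y with (x * x)
  => ( 6 * ( x * x ) ) == 5
stmt 3: x := 8 + x  -- replace 2 occurrence(s) of x with (8 + x)
  => ( 6 * ( ( 8 + x ) * ( 8 + x ) ) ) == 5
stmt 2: x := y * z  -- replace 2 occurrence(s) of x with (y * z)
  => ( 6 * ( ( 8 + ( y * z ) ) * ( 8 + ( y * z ) ) ) ) == 5
stmt 1: y := y + x  -- replace 2 occurrence(s) of y with (y + x)
  => ( 6 * ( ( 8 + ( ( y + x ) * z ) ) * ( 8 + ( ( y + x ) * z ) ) ) ) == 5

Answer: ( 6 * ( ( 8 + ( ( y + x ) * z ) ) * ( 8 + ( ( y + x ) * z ) ) ) ) == 5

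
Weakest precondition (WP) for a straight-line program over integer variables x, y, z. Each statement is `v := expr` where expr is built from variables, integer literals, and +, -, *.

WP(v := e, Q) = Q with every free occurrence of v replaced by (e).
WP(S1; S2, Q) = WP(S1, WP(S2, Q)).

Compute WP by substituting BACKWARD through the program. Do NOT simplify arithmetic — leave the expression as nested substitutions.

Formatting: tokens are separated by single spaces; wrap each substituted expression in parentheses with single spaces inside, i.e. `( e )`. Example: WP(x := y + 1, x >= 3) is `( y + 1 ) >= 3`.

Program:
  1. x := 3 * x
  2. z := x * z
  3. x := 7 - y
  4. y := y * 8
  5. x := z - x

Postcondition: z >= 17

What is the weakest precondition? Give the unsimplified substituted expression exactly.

post: z >= 17
stmt 5: x := z - x  -- replace 0 occurrence(s) of x with (z - x)
  => z >= 17
stmt 4: y := y * 8  -- replace 0 occurrence(s) of y with (y * 8)
  => z >= 17
stmt 3: x := 7 - y  -- replace 0 occurrence(s) of x with (7 - y)
  => z >= 17
stmt 2: z := x * z  -- replace 1 occurrence(s) of z with (x * z)
  => ( x * z ) >= 17
stmt 1: x := 3 * x  -- replace 1 occurrence(s) of x with (3 * x)
  => ( ( 3 * x ) * z ) >= 17

Answer: ( ( 3 * x ) * z ) >= 17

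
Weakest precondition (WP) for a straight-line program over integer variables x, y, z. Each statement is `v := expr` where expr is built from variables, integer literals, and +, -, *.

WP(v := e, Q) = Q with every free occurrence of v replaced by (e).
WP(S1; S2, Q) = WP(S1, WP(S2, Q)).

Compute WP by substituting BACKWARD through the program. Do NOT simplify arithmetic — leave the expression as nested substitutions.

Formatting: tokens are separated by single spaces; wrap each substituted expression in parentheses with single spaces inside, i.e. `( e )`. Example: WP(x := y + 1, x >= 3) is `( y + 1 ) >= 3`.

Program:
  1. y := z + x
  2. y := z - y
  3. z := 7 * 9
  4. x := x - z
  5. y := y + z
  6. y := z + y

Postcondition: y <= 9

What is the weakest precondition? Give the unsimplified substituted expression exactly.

post: y <= 9
stmt 6: y := z + y  -- replace 1 occurrence(s) of y with (z + y)
  => ( z + y ) <= 9
stmt 5: y := y + z  -- replace 1 occurrence(s) of y with (y + z)
  => ( z + ( y + z ) ) <= 9
stmt 4: x := x - z  -- replace 0 occurrence(s) of x with (x - z)
  => ( z + ( y + z ) ) <= 9
stmt 3: z := 7 * 9  -- replace 2 occurrence(s) of z with (7 * 9)
  => ( ( 7 * 9 ) + ( y + ( 7 * 9 ) ) ) <= 9
stmt 2: y := z - y  -- replace 1 occurrence(s) of y with (z - y)
  => ( ( 7 * 9 ) + ( ( z - y ) + ( 7 * 9 ) ) ) <= 9
stmt 1: y := z + x  -- replace 1 occurrence(s) of y with (z + x)
  => ( ( 7 * 9 ) + ( ( z - ( z + x ) ) + ( 7 * 9 ) ) ) <= 9

Answer: ( ( 7 * 9 ) + ( ( z - ( z + x ) ) + ( 7 * 9 ) ) ) <= 9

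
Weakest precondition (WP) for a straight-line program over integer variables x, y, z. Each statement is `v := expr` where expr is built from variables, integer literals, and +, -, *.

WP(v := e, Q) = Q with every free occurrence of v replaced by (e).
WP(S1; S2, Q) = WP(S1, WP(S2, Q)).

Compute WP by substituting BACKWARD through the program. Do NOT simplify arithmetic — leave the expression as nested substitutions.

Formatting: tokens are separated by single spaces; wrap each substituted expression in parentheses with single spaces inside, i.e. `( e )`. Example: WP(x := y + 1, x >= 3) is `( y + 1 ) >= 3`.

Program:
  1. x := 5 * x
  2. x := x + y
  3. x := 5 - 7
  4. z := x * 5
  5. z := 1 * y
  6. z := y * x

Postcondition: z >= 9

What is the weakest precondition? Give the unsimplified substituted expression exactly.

Answer: ( y * ( 5 - 7 ) ) >= 9

Derivation:
post: z >= 9
stmt 6: z := y * x  -- replace 1 occurrence(s) of z with (y * x)
  => ( y * x ) >= 9
stmt 5: z := 1 * y  -- replace 0 occurrence(s) of z with (1 * y)
  => ( y * x ) >= 9
stmt 4: z := x * 5  -- replace 0 occurrence(s) of z with (x * 5)
  => ( y * x ) >= 9
stmt 3: x := 5 - 7  -- replace 1 occurrence(s) of x with (5 - 7)
  => ( y * ( 5 - 7 ) ) >= 9
stmt 2: x := x + y  -- replace 0 occurrence(s) of x with (x + y)
  => ( y * ( 5 - 7 ) ) >= 9
stmt 1: x := 5 * x  -- replace 0 occurrence(s) of x with (5 * x)
  => ( y * ( 5 - 7 ) ) >= 9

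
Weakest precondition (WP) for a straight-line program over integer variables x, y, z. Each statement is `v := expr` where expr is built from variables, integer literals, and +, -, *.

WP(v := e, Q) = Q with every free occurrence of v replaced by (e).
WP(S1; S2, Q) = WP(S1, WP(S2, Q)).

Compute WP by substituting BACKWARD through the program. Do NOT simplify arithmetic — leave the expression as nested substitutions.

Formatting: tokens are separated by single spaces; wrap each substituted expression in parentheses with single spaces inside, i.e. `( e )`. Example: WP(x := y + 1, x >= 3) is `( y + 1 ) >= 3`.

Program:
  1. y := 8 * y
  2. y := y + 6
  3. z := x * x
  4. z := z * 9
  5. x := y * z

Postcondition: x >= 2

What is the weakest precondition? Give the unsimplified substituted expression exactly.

Answer: ( ( ( 8 * y ) + 6 ) * ( ( x * x ) * 9 ) ) >= 2

Derivation:
post: x >= 2
stmt 5: x := y * z  -- replace 1 occurrence(s) of x with (y * z)
  => ( y * z ) >= 2
stmt 4: z := z * 9  -- replace 1 occurrence(s) of z with (z * 9)
  => ( y * ( z * 9 ) ) >= 2
stmt 3: z := x * x  -- replace 1 occurrence(s) of z with (x * x)
  => ( y * ( ( x * x ) * 9 ) ) >= 2
stmt 2: y := y + 6  -- replace 1 occurrence(s) of y with (y + 6)
  => ( ( y + 6 ) * ( ( x * x ) * 9 ) ) >= 2
stmt 1: y := 8 * y  -- replace 1 occurrence(s) of y with (8 * y)
  => ( ( ( 8 * y ) + 6 ) * ( ( x * x ) * 9 ) ) >= 2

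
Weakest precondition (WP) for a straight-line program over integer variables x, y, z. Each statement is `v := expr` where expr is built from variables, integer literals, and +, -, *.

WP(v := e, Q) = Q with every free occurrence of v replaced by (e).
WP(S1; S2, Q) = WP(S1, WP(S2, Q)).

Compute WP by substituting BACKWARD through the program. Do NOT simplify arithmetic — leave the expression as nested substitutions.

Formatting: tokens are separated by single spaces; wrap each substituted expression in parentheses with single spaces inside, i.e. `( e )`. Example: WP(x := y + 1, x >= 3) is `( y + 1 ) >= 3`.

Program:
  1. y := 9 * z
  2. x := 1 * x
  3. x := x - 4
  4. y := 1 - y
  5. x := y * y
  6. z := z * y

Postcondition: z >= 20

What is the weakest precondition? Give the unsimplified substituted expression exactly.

post: z >= 20
stmt 6: z := z * y  -- replace 1 occurrence(s) of z with (z * y)
  => ( z * y ) >= 20
stmt 5: x := y * y  -- replace 0 occurrence(s) of x with (y * y)
  => ( z * y ) >= 20
stmt 4: y := 1 - y  -- replace 1 occurrence(s) of y with (1 - y)
  => ( z * ( 1 - y ) ) >= 20
stmt 3: x := x - 4  -- replace 0 occurrence(s) of x with (x - 4)
  => ( z * ( 1 - y ) ) >= 20
stmt 2: x := 1 * x  -- replace 0 occurrence(s) of x with (1 * x)
  => ( z * ( 1 - y ) ) >= 20
stmt 1: y := 9 * z  -- replace 1 occurrence(s) of y with (9 * z)
  => ( z * ( 1 - ( 9 * z ) ) ) >= 20

Answer: ( z * ( 1 - ( 9 * z ) ) ) >= 20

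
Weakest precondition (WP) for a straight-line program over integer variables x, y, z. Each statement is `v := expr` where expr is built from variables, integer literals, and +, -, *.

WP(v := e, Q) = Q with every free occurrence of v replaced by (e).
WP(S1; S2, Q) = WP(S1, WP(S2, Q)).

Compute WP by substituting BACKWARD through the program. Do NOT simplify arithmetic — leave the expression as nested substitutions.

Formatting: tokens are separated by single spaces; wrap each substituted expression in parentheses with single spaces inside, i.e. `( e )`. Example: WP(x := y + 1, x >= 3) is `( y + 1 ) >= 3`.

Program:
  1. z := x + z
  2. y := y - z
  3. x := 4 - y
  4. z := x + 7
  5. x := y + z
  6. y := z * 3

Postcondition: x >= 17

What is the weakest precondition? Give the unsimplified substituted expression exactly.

post: x >= 17
stmt 6: y := z * 3  -- replace 0 occurrence(s) of y with (z * 3)
  => x >= 17
stmt 5: x := y + z  -- replace 1 occurrence(s) of x with (y + z)
  => ( y + z ) >= 17
stmt 4: z := x + 7  -- replace 1 occurrence(s) of z with (x + 7)
  => ( y + ( x + 7 ) ) >= 17
stmt 3: x := 4 - y  -- replace 1 occurrence(s) of x with (4 - y)
  => ( y + ( ( 4 - y ) + 7 ) ) >= 17
stmt 2: y := y - z  -- replace 2 occurrence(s) of y with (y - z)
  => ( ( y - z ) + ( ( 4 - ( y - z ) ) + 7 ) ) >= 17
stmt 1: z := x + z  -- replace 2 occurrence(s) of z with (x + z)
  => ( ( y - ( x + z ) ) + ( ( 4 - ( y - ( x + z ) ) ) + 7 ) ) >= 17

Answer: ( ( y - ( x + z ) ) + ( ( 4 - ( y - ( x + z ) ) ) + 7 ) ) >= 17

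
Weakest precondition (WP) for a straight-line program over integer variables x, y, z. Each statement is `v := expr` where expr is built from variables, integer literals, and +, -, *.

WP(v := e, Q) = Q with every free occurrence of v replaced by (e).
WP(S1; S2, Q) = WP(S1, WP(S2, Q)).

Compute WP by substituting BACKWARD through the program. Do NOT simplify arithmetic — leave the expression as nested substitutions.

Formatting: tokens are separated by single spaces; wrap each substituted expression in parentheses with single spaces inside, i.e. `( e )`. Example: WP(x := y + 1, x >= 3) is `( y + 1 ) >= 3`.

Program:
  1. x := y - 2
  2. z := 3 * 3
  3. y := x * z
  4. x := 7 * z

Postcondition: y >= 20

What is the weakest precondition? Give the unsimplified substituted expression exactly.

Answer: ( ( y - 2 ) * ( 3 * 3 ) ) >= 20

Derivation:
post: y >= 20
stmt 4: x := 7 * z  -- replace 0 occurrence(s) of x with (7 * z)
  => y >= 20
stmt 3: y := x * z  -- replace 1 occurrence(s) of y with (x * z)
  => ( x * z ) >= 20
stmt 2: z := 3 * 3  -- replace 1 occurrence(s) of z with (3 * 3)
  => ( x * ( 3 * 3 ) ) >= 20
stmt 1: x := y - 2  -- replace 1 occurrence(s) of x with (y - 2)
  => ( ( y - 2 ) * ( 3 * 3 ) ) >= 20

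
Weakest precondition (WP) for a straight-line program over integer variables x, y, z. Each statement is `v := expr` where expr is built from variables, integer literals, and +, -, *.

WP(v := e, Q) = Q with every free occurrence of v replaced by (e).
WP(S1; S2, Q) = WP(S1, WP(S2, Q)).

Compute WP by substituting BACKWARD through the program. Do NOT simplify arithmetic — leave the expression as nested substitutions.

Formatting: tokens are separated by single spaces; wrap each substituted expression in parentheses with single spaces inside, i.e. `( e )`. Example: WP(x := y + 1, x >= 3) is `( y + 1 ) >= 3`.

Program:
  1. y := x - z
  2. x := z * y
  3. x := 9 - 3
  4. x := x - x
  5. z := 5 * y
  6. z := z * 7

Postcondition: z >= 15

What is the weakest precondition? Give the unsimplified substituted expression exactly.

post: z >= 15
stmt 6: z := z * 7  -- replace 1 occurrence(s) of z with (z * 7)
  => ( z * 7 ) >= 15
stmt 5: z := 5 * y  -- replace 1 occurrence(s) of z with (5 * y)
  => ( ( 5 * y ) * 7 ) >= 15
stmt 4: x := x - x  -- replace 0 occurrence(s) of x with (x - x)
  => ( ( 5 * y ) * 7 ) >= 15
stmt 3: x := 9 - 3  -- replace 0 occurrence(s) of x with (9 - 3)
  => ( ( 5 * y ) * 7 ) >= 15
stmt 2: x := z * y  -- replace 0 occurrence(s) of x with (z * y)
  => ( ( 5 * y ) * 7 ) >= 15
stmt 1: y := x - z  -- replace 1 occurrence(s) of y with (x - z)
  => ( ( 5 * ( x - z ) ) * 7 ) >= 15

Answer: ( ( 5 * ( x - z ) ) * 7 ) >= 15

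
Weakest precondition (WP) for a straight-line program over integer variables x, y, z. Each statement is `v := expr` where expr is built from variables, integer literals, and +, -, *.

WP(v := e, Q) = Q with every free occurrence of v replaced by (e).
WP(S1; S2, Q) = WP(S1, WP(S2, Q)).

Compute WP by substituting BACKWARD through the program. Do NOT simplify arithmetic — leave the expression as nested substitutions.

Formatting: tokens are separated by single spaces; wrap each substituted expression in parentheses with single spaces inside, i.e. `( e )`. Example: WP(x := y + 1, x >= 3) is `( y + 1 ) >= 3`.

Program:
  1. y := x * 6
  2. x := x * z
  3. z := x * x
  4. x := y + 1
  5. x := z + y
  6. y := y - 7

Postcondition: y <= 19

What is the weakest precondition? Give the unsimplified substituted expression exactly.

post: y <= 19
stmt 6: y := y - 7  -- replace 1 occurrence(s) of y with (y - 7)
  => ( y - 7 ) <= 19
stmt 5: x := z + y  -- replace 0 occurrence(s) of x with (z + y)
  => ( y - 7 ) <= 19
stmt 4: x := y + 1  -- replace 0 occurrence(s) of x with (y + 1)
  => ( y - 7 ) <= 19
stmt 3: z := x * x  -- replace 0 occurrence(s) of z with (x * x)
  => ( y - 7 ) <= 19
stmt 2: x := x * z  -- replace 0 occurrence(s) of x with (x * z)
  => ( y - 7 ) <= 19
stmt 1: y := x * 6  -- replace 1 occurrence(s) of y with (x * 6)
  => ( ( x * 6 ) - 7 ) <= 19

Answer: ( ( x * 6 ) - 7 ) <= 19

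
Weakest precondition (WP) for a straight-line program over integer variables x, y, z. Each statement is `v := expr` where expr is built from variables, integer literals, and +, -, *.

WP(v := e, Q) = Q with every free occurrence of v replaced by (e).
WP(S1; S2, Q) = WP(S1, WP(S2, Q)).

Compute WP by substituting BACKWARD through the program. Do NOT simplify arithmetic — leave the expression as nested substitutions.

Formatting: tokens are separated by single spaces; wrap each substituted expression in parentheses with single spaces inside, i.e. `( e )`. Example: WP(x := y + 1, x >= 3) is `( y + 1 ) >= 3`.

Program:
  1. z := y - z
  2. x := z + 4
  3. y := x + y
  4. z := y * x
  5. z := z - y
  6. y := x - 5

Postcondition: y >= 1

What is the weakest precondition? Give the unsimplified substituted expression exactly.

post: y >= 1
stmt 6: y := x - 5  -- replace 1 occurrence(s) of y with (x - 5)
  => ( x - 5 ) >= 1
stmt 5: z := z - y  -- replace 0 occurrence(s) of z with (z - y)
  => ( x - 5 ) >= 1
stmt 4: z := y * x  -- replace 0 occurrence(s) of z with (y * x)
  => ( x - 5 ) >= 1
stmt 3: y := x + y  -- replace 0 occurrence(s) of y with (x + y)
  => ( x - 5 ) >= 1
stmt 2: x := z + 4  -- replace 1 occurrence(s) of x with (z + 4)
  => ( ( z + 4 ) - 5 ) >= 1
stmt 1: z := y - z  -- replace 1 occurrence(s) of z with (y - z)
  => ( ( ( y - z ) + 4 ) - 5 ) >= 1

Answer: ( ( ( y - z ) + 4 ) - 5 ) >= 1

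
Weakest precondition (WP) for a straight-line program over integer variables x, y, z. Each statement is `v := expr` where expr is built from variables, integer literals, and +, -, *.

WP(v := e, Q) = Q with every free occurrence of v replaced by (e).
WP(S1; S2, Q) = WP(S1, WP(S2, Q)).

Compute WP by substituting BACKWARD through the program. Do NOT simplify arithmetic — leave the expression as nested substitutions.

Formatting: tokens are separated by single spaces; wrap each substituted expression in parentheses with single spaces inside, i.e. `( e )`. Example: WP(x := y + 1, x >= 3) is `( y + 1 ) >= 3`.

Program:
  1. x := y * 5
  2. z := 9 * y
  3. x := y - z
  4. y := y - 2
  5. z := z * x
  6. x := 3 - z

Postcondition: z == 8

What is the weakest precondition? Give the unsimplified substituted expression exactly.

post: z == 8
stmt 6: x := 3 - z  -- replace 0 occurrence(s) of x with (3 - z)
  => z == 8
stmt 5: z := z * x  -- replace 1 occurrence(s) of z with (z * x)
  => ( z * x ) == 8
stmt 4: y := y - 2  -- replace 0 occurrence(s) of y with (y - 2)
  => ( z * x ) == 8
stmt 3: x := y - z  -- replace 1 occurrence(s) of x with (y - z)
  => ( z * ( y - z ) ) == 8
stmt 2: z := 9 * y  -- replace 2 occurrence(s) of z with (9 * y)
  => ( ( 9 * y ) * ( y - ( 9 * y ) ) ) == 8
stmt 1: x := y * 5  -- replace 0 occurrence(s) of x with (y * 5)
  => ( ( 9 * y ) * ( y - ( 9 * y ) ) ) == 8

Answer: ( ( 9 * y ) * ( y - ( 9 * y ) ) ) == 8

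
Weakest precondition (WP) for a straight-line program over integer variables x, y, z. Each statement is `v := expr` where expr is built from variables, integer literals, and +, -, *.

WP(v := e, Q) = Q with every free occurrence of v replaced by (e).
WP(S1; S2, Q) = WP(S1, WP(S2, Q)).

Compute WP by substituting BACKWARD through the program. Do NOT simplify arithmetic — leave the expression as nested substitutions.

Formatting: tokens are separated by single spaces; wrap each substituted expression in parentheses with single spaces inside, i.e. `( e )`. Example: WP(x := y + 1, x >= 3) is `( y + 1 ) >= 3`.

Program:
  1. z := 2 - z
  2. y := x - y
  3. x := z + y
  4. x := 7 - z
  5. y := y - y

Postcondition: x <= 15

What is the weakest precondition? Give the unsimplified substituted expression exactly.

Answer: ( 7 - ( 2 - z ) ) <= 15

Derivation:
post: x <= 15
stmt 5: y := y - y  -- replace 0 occurrence(s) of y with (y - y)
  => x <= 15
stmt 4: x := 7 - z  -- replace 1 occurrence(s) of x with (7 - z)
  => ( 7 - z ) <= 15
stmt 3: x := z + y  -- replace 0 occurrence(s) of x with (z + y)
  => ( 7 - z ) <= 15
stmt 2: y := x - y  -- replace 0 occurrence(s) of y with (x - y)
  => ( 7 - z ) <= 15
stmt 1: z := 2 - z  -- replace 1 occurrence(s) of z with (2 - z)
  => ( 7 - ( 2 - z ) ) <= 15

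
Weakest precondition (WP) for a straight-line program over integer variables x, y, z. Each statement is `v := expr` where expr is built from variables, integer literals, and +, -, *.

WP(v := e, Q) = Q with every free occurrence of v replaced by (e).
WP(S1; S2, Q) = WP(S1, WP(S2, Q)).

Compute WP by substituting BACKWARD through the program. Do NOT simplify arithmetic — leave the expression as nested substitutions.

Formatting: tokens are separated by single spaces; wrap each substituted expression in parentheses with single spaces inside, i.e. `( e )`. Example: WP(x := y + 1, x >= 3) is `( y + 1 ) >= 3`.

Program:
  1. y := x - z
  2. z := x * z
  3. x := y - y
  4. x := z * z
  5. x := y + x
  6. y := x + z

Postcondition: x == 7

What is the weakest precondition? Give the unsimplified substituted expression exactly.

post: x == 7
stmt 6: y := x + z  -- replace 0 occurrence(s) of y with (x + z)
  => x == 7
stmt 5: x := y + x  -- replace 1 occurrence(s) of x with (y + x)
  => ( y + x ) == 7
stmt 4: x := z * z  -- replace 1 occurrence(s) of x with (z * z)
  => ( y + ( z * z ) ) == 7
stmt 3: x := y - y  -- replace 0 occurrence(s) of x with (y - y)
  => ( y + ( z * z ) ) == 7
stmt 2: z := x * z  -- replace 2 occurrence(s) of z with (x * z)
  => ( y + ( ( x * z ) * ( x * z ) ) ) == 7
stmt 1: y := x - z  -- replace 1 occurrence(s) of y with (x - z)
  => ( ( x - z ) + ( ( x * z ) * ( x * z ) ) ) == 7

Answer: ( ( x - z ) + ( ( x * z ) * ( x * z ) ) ) == 7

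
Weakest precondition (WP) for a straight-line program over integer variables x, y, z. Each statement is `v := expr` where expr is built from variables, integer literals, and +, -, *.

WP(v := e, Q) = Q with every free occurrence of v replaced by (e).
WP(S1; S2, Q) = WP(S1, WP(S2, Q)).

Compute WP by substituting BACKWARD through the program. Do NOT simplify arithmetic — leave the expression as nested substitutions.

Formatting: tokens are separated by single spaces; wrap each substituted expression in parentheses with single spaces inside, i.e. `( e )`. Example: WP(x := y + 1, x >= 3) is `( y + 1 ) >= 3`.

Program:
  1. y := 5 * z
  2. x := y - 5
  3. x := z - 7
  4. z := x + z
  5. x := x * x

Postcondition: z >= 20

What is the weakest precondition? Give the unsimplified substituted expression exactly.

post: z >= 20
stmt 5: x := x * x  -- replace 0 occurrence(s) of x with (x * x)
  => z >= 20
stmt 4: z := x + z  -- replace 1 occurrence(s) of z with (x + z)
  => ( x + z ) >= 20
stmt 3: x := z - 7  -- replace 1 occurrence(s) of x with (z - 7)
  => ( ( z - 7 ) + z ) >= 20
stmt 2: x := y - 5  -- replace 0 occurrence(s) of x with (y - 5)
  => ( ( z - 7 ) + z ) >= 20
stmt 1: y := 5 * z  -- replace 0 occurrence(s) of y with (5 * z)
  => ( ( z - 7 ) + z ) >= 20

Answer: ( ( z - 7 ) + z ) >= 20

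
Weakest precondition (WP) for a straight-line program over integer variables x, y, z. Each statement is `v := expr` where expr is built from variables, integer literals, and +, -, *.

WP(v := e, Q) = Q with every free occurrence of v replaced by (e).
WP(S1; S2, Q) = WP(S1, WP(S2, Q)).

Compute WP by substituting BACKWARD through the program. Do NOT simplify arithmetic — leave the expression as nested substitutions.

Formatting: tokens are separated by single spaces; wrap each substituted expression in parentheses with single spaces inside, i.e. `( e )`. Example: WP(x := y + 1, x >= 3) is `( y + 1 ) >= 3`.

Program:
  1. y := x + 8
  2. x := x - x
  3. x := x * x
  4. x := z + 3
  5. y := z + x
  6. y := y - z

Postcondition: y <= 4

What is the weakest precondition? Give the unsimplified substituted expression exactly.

Answer: ( ( z + ( z + 3 ) ) - z ) <= 4

Derivation:
post: y <= 4
stmt 6: y := y - z  -- replace 1 occurrence(s) of y with (y - z)
  => ( y - z ) <= 4
stmt 5: y := z + x  -- replace 1 occurrence(s) of y with (z + x)
  => ( ( z + x ) - z ) <= 4
stmt 4: x := z + 3  -- replace 1 occurrence(s) of x with (z + 3)
  => ( ( z + ( z + 3 ) ) - z ) <= 4
stmt 3: x := x * x  -- replace 0 occurrence(s) of x with (x * x)
  => ( ( z + ( z + 3 ) ) - z ) <= 4
stmt 2: x := x - x  -- replace 0 occurrence(s) of x with (x - x)
  => ( ( z + ( z + 3 ) ) - z ) <= 4
stmt 1: y := x + 8  -- replace 0 occurrence(s) of y with (x + 8)
  => ( ( z + ( z + 3 ) ) - z ) <= 4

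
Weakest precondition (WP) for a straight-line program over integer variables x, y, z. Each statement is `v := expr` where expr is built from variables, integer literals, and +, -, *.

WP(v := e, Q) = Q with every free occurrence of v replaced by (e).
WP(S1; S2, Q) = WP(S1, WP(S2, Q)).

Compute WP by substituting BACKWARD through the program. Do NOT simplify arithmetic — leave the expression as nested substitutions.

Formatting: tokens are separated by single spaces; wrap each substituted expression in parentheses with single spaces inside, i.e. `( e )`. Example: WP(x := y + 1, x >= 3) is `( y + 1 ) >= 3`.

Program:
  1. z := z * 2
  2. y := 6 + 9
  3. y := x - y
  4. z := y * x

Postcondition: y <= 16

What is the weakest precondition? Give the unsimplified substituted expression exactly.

post: y <= 16
stmt 4: z := y * x  -- replace 0 occurrence(s) of z with (y * x)
  => y <= 16
stmt 3: y := x - y  -- replace 1 occurrence(s) of y with (x - y)
  => ( x - y ) <= 16
stmt 2: y := 6 + 9  -- replace 1 occurrence(s) of y with (6 + 9)
  => ( x - ( 6 + 9 ) ) <= 16
stmt 1: z := z * 2  -- replace 0 occurrence(s) of z with (z * 2)
  => ( x - ( 6 + 9 ) ) <= 16

Answer: ( x - ( 6 + 9 ) ) <= 16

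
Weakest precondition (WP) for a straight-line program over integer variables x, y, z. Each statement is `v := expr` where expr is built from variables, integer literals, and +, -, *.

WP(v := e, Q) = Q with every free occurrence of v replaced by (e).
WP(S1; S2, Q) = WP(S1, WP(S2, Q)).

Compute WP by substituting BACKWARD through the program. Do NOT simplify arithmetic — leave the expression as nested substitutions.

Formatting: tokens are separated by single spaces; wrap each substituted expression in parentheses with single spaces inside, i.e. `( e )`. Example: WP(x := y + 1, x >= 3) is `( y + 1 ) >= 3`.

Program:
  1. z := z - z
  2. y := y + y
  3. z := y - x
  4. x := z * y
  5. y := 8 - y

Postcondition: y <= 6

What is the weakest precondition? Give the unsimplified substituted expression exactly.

post: y <= 6
stmt 5: y := 8 - y  -- replace 1 occurrence(s) of y with (8 - y)
  => ( 8 - y ) <= 6
stmt 4: x := z * y  -- replace 0 occurrence(s) of x with (z * y)
  => ( 8 - y ) <= 6
stmt 3: z := y - x  -- replace 0 occurrence(s) of z with (y - x)
  => ( 8 - y ) <= 6
stmt 2: y := y + y  -- replace 1 occurrence(s) of y with (y + y)
  => ( 8 - ( y + y ) ) <= 6
stmt 1: z := z - z  -- replace 0 occurrence(s) of z with (z - z)
  => ( 8 - ( y + y ) ) <= 6

Answer: ( 8 - ( y + y ) ) <= 6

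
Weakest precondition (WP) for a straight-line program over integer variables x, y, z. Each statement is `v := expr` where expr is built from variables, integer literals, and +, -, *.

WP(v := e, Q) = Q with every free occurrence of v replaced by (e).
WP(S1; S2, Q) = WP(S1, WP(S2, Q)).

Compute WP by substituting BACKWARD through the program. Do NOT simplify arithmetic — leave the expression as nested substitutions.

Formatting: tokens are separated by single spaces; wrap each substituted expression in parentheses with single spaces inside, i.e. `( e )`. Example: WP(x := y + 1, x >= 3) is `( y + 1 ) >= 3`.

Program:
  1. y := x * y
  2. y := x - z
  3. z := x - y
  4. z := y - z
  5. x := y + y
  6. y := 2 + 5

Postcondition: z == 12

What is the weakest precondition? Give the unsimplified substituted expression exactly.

post: z == 12
stmt 6: y := 2 + 5  -- replace 0 occurrence(s) of y with (2 + 5)
  => z == 12
stmt 5: x := y + y  -- replace 0 occurrence(s) of x with (y + y)
  => z == 12
stmt 4: z := y - z  -- replace 1 occurrence(s) of z with (y - z)
  => ( y - z ) == 12
stmt 3: z := x - y  -- replace 1 occurrence(s) of z with (x - y)
  => ( y - ( x - y ) ) == 12
stmt 2: y := x - z  -- replace 2 occurrence(s) of y with (x - z)
  => ( ( x - z ) - ( x - ( x - z ) ) ) == 12
stmt 1: y := x * y  -- replace 0 occurrence(s) of y with (x * y)
  => ( ( x - z ) - ( x - ( x - z ) ) ) == 12

Answer: ( ( x - z ) - ( x - ( x - z ) ) ) == 12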